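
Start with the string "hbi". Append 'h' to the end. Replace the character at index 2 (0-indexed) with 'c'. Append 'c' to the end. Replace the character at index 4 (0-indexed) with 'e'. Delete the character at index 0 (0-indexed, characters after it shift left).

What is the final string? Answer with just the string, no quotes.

Applying each edit step by step:
Start: "hbi"
Op 1 (append 'h'): "hbi" -> "hbih"
Op 2 (replace idx 2: 'i' -> 'c'): "hbih" -> "hbch"
Op 3 (append 'c'): "hbch" -> "hbchc"
Op 4 (replace idx 4: 'c' -> 'e'): "hbchc" -> "hbche"
Op 5 (delete idx 0 = 'h'): "hbche" -> "bche"

Answer: bche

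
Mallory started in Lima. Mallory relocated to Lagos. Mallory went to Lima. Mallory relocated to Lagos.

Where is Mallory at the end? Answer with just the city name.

Tracking Mallory's location:
Start: Mallory is in Lima.
After move 1: Lima -> Lagos. Mallory is in Lagos.
After move 2: Lagos -> Lima. Mallory is in Lima.
After move 3: Lima -> Lagos. Mallory is in Lagos.

Answer: Lagos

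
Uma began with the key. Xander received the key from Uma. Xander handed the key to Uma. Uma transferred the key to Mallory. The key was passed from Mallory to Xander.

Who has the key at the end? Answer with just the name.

Tracking the key through each event:
Start: Uma has the key.
After event 1: Xander has the key.
After event 2: Uma has the key.
After event 3: Mallory has the key.
After event 4: Xander has the key.

Answer: Xander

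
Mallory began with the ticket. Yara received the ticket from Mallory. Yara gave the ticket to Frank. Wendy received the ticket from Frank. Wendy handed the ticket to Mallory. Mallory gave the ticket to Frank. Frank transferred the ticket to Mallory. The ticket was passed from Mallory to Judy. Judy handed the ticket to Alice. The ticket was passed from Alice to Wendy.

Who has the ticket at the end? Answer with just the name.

Answer: Wendy

Derivation:
Tracking the ticket through each event:
Start: Mallory has the ticket.
After event 1: Yara has the ticket.
After event 2: Frank has the ticket.
After event 3: Wendy has the ticket.
After event 4: Mallory has the ticket.
After event 5: Frank has the ticket.
After event 6: Mallory has the ticket.
After event 7: Judy has the ticket.
After event 8: Alice has the ticket.
After event 9: Wendy has the ticket.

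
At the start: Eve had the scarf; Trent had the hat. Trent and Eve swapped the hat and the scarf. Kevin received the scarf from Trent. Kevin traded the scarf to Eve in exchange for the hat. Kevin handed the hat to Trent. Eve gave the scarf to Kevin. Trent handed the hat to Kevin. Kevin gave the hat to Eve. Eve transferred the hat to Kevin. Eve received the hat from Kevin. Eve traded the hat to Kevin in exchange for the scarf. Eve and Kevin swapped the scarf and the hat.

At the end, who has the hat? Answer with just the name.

Answer: Eve

Derivation:
Tracking all object holders:
Start: scarf:Eve, hat:Trent
Event 1 (swap hat<->scarf: now hat:Eve, scarf:Trent). State: scarf:Trent, hat:Eve
Event 2 (give scarf: Trent -> Kevin). State: scarf:Kevin, hat:Eve
Event 3 (swap scarf<->hat: now scarf:Eve, hat:Kevin). State: scarf:Eve, hat:Kevin
Event 4 (give hat: Kevin -> Trent). State: scarf:Eve, hat:Trent
Event 5 (give scarf: Eve -> Kevin). State: scarf:Kevin, hat:Trent
Event 6 (give hat: Trent -> Kevin). State: scarf:Kevin, hat:Kevin
Event 7 (give hat: Kevin -> Eve). State: scarf:Kevin, hat:Eve
Event 8 (give hat: Eve -> Kevin). State: scarf:Kevin, hat:Kevin
Event 9 (give hat: Kevin -> Eve). State: scarf:Kevin, hat:Eve
Event 10 (swap hat<->scarf: now hat:Kevin, scarf:Eve). State: scarf:Eve, hat:Kevin
Event 11 (swap scarf<->hat: now scarf:Kevin, hat:Eve). State: scarf:Kevin, hat:Eve

Final state: scarf:Kevin, hat:Eve
The hat is held by Eve.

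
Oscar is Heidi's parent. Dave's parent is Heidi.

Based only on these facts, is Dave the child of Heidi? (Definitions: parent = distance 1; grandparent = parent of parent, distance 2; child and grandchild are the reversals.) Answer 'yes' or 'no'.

Reconstructing the parent chain from the given facts:
  Oscar -> Heidi -> Dave
(each arrow means 'parent of the next')
Positions in the chain (0 = top):
  position of Oscar: 0
  position of Heidi: 1
  position of Dave: 2

Dave is at position 2, Heidi is at position 1; signed distance (j - i) = -1.
'child' requires j - i = -1. Actual distance is -1, so the relation HOLDS.

Answer: yes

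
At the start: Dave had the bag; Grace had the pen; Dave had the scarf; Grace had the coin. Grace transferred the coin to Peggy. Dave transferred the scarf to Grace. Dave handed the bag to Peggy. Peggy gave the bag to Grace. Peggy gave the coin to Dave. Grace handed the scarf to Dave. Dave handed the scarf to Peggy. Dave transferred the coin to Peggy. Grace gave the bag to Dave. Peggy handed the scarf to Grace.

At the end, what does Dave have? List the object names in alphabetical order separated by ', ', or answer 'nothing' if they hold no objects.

Answer: bag

Derivation:
Tracking all object holders:
Start: bag:Dave, pen:Grace, scarf:Dave, coin:Grace
Event 1 (give coin: Grace -> Peggy). State: bag:Dave, pen:Grace, scarf:Dave, coin:Peggy
Event 2 (give scarf: Dave -> Grace). State: bag:Dave, pen:Grace, scarf:Grace, coin:Peggy
Event 3 (give bag: Dave -> Peggy). State: bag:Peggy, pen:Grace, scarf:Grace, coin:Peggy
Event 4 (give bag: Peggy -> Grace). State: bag:Grace, pen:Grace, scarf:Grace, coin:Peggy
Event 5 (give coin: Peggy -> Dave). State: bag:Grace, pen:Grace, scarf:Grace, coin:Dave
Event 6 (give scarf: Grace -> Dave). State: bag:Grace, pen:Grace, scarf:Dave, coin:Dave
Event 7 (give scarf: Dave -> Peggy). State: bag:Grace, pen:Grace, scarf:Peggy, coin:Dave
Event 8 (give coin: Dave -> Peggy). State: bag:Grace, pen:Grace, scarf:Peggy, coin:Peggy
Event 9 (give bag: Grace -> Dave). State: bag:Dave, pen:Grace, scarf:Peggy, coin:Peggy
Event 10 (give scarf: Peggy -> Grace). State: bag:Dave, pen:Grace, scarf:Grace, coin:Peggy

Final state: bag:Dave, pen:Grace, scarf:Grace, coin:Peggy
Dave holds: bag.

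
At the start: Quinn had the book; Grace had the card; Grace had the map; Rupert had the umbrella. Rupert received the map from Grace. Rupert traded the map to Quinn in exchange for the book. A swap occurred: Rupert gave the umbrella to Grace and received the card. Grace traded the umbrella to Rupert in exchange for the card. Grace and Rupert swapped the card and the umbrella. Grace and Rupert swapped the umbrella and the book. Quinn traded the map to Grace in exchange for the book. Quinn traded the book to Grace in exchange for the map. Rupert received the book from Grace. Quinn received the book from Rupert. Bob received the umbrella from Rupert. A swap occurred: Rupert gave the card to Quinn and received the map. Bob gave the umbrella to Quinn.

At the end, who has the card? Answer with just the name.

Answer: Quinn

Derivation:
Tracking all object holders:
Start: book:Quinn, card:Grace, map:Grace, umbrella:Rupert
Event 1 (give map: Grace -> Rupert). State: book:Quinn, card:Grace, map:Rupert, umbrella:Rupert
Event 2 (swap map<->book: now map:Quinn, book:Rupert). State: book:Rupert, card:Grace, map:Quinn, umbrella:Rupert
Event 3 (swap umbrella<->card: now umbrella:Grace, card:Rupert). State: book:Rupert, card:Rupert, map:Quinn, umbrella:Grace
Event 4 (swap umbrella<->card: now umbrella:Rupert, card:Grace). State: book:Rupert, card:Grace, map:Quinn, umbrella:Rupert
Event 5 (swap card<->umbrella: now card:Rupert, umbrella:Grace). State: book:Rupert, card:Rupert, map:Quinn, umbrella:Grace
Event 6 (swap umbrella<->book: now umbrella:Rupert, book:Grace). State: book:Grace, card:Rupert, map:Quinn, umbrella:Rupert
Event 7 (swap map<->book: now map:Grace, book:Quinn). State: book:Quinn, card:Rupert, map:Grace, umbrella:Rupert
Event 8 (swap book<->map: now book:Grace, map:Quinn). State: book:Grace, card:Rupert, map:Quinn, umbrella:Rupert
Event 9 (give book: Grace -> Rupert). State: book:Rupert, card:Rupert, map:Quinn, umbrella:Rupert
Event 10 (give book: Rupert -> Quinn). State: book:Quinn, card:Rupert, map:Quinn, umbrella:Rupert
Event 11 (give umbrella: Rupert -> Bob). State: book:Quinn, card:Rupert, map:Quinn, umbrella:Bob
Event 12 (swap card<->map: now card:Quinn, map:Rupert). State: book:Quinn, card:Quinn, map:Rupert, umbrella:Bob
Event 13 (give umbrella: Bob -> Quinn). State: book:Quinn, card:Quinn, map:Rupert, umbrella:Quinn

Final state: book:Quinn, card:Quinn, map:Rupert, umbrella:Quinn
The card is held by Quinn.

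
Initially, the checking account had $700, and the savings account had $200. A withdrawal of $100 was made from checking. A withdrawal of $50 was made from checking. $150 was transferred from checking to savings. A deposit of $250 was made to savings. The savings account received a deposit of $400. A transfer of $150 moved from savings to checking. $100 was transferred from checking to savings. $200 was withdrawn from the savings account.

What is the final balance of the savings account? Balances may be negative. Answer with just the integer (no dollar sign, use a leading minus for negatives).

Tracking account balances step by step:
Start: checking=700, savings=200
Event 1 (withdraw 100 from checking): checking: 700 - 100 = 600. Balances: checking=600, savings=200
Event 2 (withdraw 50 from checking): checking: 600 - 50 = 550. Balances: checking=550, savings=200
Event 3 (transfer 150 checking -> savings): checking: 550 - 150 = 400, savings: 200 + 150 = 350. Balances: checking=400, savings=350
Event 4 (deposit 250 to savings): savings: 350 + 250 = 600. Balances: checking=400, savings=600
Event 5 (deposit 400 to savings): savings: 600 + 400 = 1000. Balances: checking=400, savings=1000
Event 6 (transfer 150 savings -> checking): savings: 1000 - 150 = 850, checking: 400 + 150 = 550. Balances: checking=550, savings=850
Event 7 (transfer 100 checking -> savings): checking: 550 - 100 = 450, savings: 850 + 100 = 950. Balances: checking=450, savings=950
Event 8 (withdraw 200 from savings): savings: 950 - 200 = 750. Balances: checking=450, savings=750

Final balance of savings: 750

Answer: 750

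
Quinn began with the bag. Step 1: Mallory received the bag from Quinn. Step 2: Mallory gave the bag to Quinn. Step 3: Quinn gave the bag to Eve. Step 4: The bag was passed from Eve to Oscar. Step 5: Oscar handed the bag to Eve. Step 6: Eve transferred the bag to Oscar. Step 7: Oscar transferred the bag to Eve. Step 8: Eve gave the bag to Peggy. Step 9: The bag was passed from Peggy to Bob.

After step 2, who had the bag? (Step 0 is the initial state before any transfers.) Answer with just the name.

Answer: Quinn

Derivation:
Tracking the bag holder through step 2:
After step 0 (start): Quinn
After step 1: Mallory
After step 2: Quinn

At step 2, the holder is Quinn.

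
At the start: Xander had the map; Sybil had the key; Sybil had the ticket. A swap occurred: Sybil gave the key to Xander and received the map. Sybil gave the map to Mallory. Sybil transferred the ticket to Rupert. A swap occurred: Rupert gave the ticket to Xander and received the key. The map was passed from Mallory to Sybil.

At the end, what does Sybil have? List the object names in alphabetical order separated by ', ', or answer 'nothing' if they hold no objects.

Tracking all object holders:
Start: map:Xander, key:Sybil, ticket:Sybil
Event 1 (swap key<->map: now key:Xander, map:Sybil). State: map:Sybil, key:Xander, ticket:Sybil
Event 2 (give map: Sybil -> Mallory). State: map:Mallory, key:Xander, ticket:Sybil
Event 3 (give ticket: Sybil -> Rupert). State: map:Mallory, key:Xander, ticket:Rupert
Event 4 (swap ticket<->key: now ticket:Xander, key:Rupert). State: map:Mallory, key:Rupert, ticket:Xander
Event 5 (give map: Mallory -> Sybil). State: map:Sybil, key:Rupert, ticket:Xander

Final state: map:Sybil, key:Rupert, ticket:Xander
Sybil holds: map.

Answer: map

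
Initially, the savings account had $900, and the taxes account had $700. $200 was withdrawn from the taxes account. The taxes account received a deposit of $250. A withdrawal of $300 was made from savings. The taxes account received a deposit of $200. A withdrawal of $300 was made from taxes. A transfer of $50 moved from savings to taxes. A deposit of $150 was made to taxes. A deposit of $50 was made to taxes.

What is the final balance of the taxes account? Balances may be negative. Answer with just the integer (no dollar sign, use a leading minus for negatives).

Tracking account balances step by step:
Start: savings=900, taxes=700
Event 1 (withdraw 200 from taxes): taxes: 700 - 200 = 500. Balances: savings=900, taxes=500
Event 2 (deposit 250 to taxes): taxes: 500 + 250 = 750. Balances: savings=900, taxes=750
Event 3 (withdraw 300 from savings): savings: 900 - 300 = 600. Balances: savings=600, taxes=750
Event 4 (deposit 200 to taxes): taxes: 750 + 200 = 950. Balances: savings=600, taxes=950
Event 5 (withdraw 300 from taxes): taxes: 950 - 300 = 650. Balances: savings=600, taxes=650
Event 6 (transfer 50 savings -> taxes): savings: 600 - 50 = 550, taxes: 650 + 50 = 700. Balances: savings=550, taxes=700
Event 7 (deposit 150 to taxes): taxes: 700 + 150 = 850. Balances: savings=550, taxes=850
Event 8 (deposit 50 to taxes): taxes: 850 + 50 = 900. Balances: savings=550, taxes=900

Final balance of taxes: 900

Answer: 900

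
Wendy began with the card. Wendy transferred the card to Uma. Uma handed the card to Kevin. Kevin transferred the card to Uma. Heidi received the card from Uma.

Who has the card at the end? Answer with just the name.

Answer: Heidi

Derivation:
Tracking the card through each event:
Start: Wendy has the card.
After event 1: Uma has the card.
After event 2: Kevin has the card.
After event 3: Uma has the card.
After event 4: Heidi has the card.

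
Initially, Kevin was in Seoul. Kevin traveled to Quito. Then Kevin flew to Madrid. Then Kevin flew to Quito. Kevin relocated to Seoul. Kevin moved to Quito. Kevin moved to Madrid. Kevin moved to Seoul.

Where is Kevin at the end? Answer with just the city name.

Tracking Kevin's location:
Start: Kevin is in Seoul.
After move 1: Seoul -> Quito. Kevin is in Quito.
After move 2: Quito -> Madrid. Kevin is in Madrid.
After move 3: Madrid -> Quito. Kevin is in Quito.
After move 4: Quito -> Seoul. Kevin is in Seoul.
After move 5: Seoul -> Quito. Kevin is in Quito.
After move 6: Quito -> Madrid. Kevin is in Madrid.
After move 7: Madrid -> Seoul. Kevin is in Seoul.

Answer: Seoul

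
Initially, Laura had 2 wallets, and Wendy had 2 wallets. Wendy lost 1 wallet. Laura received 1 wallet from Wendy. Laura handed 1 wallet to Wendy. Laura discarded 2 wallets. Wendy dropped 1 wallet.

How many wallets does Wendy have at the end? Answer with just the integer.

Answer: 0

Derivation:
Tracking counts step by step:
Start: Laura=2, Wendy=2
Event 1 (Wendy -1): Wendy: 2 -> 1. State: Laura=2, Wendy=1
Event 2 (Wendy -> Laura, 1): Wendy: 1 -> 0, Laura: 2 -> 3. State: Laura=3, Wendy=0
Event 3 (Laura -> Wendy, 1): Laura: 3 -> 2, Wendy: 0 -> 1. State: Laura=2, Wendy=1
Event 4 (Laura -2): Laura: 2 -> 0. State: Laura=0, Wendy=1
Event 5 (Wendy -1): Wendy: 1 -> 0. State: Laura=0, Wendy=0

Wendy's final count: 0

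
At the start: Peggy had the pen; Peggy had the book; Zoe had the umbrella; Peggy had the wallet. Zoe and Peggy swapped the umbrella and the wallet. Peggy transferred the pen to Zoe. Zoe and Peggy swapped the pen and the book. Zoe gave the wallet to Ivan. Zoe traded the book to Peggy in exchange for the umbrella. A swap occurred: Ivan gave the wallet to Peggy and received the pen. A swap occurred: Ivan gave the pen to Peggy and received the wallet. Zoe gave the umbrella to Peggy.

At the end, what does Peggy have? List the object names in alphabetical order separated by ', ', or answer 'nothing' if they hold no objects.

Answer: book, pen, umbrella

Derivation:
Tracking all object holders:
Start: pen:Peggy, book:Peggy, umbrella:Zoe, wallet:Peggy
Event 1 (swap umbrella<->wallet: now umbrella:Peggy, wallet:Zoe). State: pen:Peggy, book:Peggy, umbrella:Peggy, wallet:Zoe
Event 2 (give pen: Peggy -> Zoe). State: pen:Zoe, book:Peggy, umbrella:Peggy, wallet:Zoe
Event 3 (swap pen<->book: now pen:Peggy, book:Zoe). State: pen:Peggy, book:Zoe, umbrella:Peggy, wallet:Zoe
Event 4 (give wallet: Zoe -> Ivan). State: pen:Peggy, book:Zoe, umbrella:Peggy, wallet:Ivan
Event 5 (swap book<->umbrella: now book:Peggy, umbrella:Zoe). State: pen:Peggy, book:Peggy, umbrella:Zoe, wallet:Ivan
Event 6 (swap wallet<->pen: now wallet:Peggy, pen:Ivan). State: pen:Ivan, book:Peggy, umbrella:Zoe, wallet:Peggy
Event 7 (swap pen<->wallet: now pen:Peggy, wallet:Ivan). State: pen:Peggy, book:Peggy, umbrella:Zoe, wallet:Ivan
Event 8 (give umbrella: Zoe -> Peggy). State: pen:Peggy, book:Peggy, umbrella:Peggy, wallet:Ivan

Final state: pen:Peggy, book:Peggy, umbrella:Peggy, wallet:Ivan
Peggy holds: book, pen, umbrella.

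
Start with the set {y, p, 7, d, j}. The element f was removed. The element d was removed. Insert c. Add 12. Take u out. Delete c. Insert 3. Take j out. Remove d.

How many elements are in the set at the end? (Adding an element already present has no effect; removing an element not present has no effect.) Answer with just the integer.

Answer: 5

Derivation:
Tracking the set through each operation:
Start: {7, d, j, p, y}
Event 1 (remove f): not present, no change. Set: {7, d, j, p, y}
Event 2 (remove d): removed. Set: {7, j, p, y}
Event 3 (add c): added. Set: {7, c, j, p, y}
Event 4 (add 12): added. Set: {12, 7, c, j, p, y}
Event 5 (remove u): not present, no change. Set: {12, 7, c, j, p, y}
Event 6 (remove c): removed. Set: {12, 7, j, p, y}
Event 7 (add 3): added. Set: {12, 3, 7, j, p, y}
Event 8 (remove j): removed. Set: {12, 3, 7, p, y}
Event 9 (remove d): not present, no change. Set: {12, 3, 7, p, y}

Final set: {12, 3, 7, p, y} (size 5)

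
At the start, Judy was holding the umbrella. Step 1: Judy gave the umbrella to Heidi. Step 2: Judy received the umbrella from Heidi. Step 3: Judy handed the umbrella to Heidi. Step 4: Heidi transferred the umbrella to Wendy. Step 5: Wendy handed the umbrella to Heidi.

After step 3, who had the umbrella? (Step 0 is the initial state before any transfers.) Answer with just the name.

Answer: Heidi

Derivation:
Tracking the umbrella holder through step 3:
After step 0 (start): Judy
After step 1: Heidi
After step 2: Judy
After step 3: Heidi

At step 3, the holder is Heidi.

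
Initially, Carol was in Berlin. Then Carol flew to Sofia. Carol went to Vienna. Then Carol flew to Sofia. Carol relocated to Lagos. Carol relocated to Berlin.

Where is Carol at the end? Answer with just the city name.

Tracking Carol's location:
Start: Carol is in Berlin.
After move 1: Berlin -> Sofia. Carol is in Sofia.
After move 2: Sofia -> Vienna. Carol is in Vienna.
After move 3: Vienna -> Sofia. Carol is in Sofia.
After move 4: Sofia -> Lagos. Carol is in Lagos.
After move 5: Lagos -> Berlin. Carol is in Berlin.

Answer: Berlin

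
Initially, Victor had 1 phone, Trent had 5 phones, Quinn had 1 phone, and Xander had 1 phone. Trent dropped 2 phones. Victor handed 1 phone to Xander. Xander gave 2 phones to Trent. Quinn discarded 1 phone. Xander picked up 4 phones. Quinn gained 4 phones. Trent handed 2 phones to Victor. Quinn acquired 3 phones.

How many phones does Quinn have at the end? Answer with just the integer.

Answer: 7

Derivation:
Tracking counts step by step:
Start: Victor=1, Trent=5, Quinn=1, Xander=1
Event 1 (Trent -2): Trent: 5 -> 3. State: Victor=1, Trent=3, Quinn=1, Xander=1
Event 2 (Victor -> Xander, 1): Victor: 1 -> 0, Xander: 1 -> 2. State: Victor=0, Trent=3, Quinn=1, Xander=2
Event 3 (Xander -> Trent, 2): Xander: 2 -> 0, Trent: 3 -> 5. State: Victor=0, Trent=5, Quinn=1, Xander=0
Event 4 (Quinn -1): Quinn: 1 -> 0. State: Victor=0, Trent=5, Quinn=0, Xander=0
Event 5 (Xander +4): Xander: 0 -> 4. State: Victor=0, Trent=5, Quinn=0, Xander=4
Event 6 (Quinn +4): Quinn: 0 -> 4. State: Victor=0, Trent=5, Quinn=4, Xander=4
Event 7 (Trent -> Victor, 2): Trent: 5 -> 3, Victor: 0 -> 2. State: Victor=2, Trent=3, Quinn=4, Xander=4
Event 8 (Quinn +3): Quinn: 4 -> 7. State: Victor=2, Trent=3, Quinn=7, Xander=4

Quinn's final count: 7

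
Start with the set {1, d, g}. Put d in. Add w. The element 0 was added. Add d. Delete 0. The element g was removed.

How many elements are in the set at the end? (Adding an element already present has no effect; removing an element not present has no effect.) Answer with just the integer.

Answer: 3

Derivation:
Tracking the set through each operation:
Start: {1, d, g}
Event 1 (add d): already present, no change. Set: {1, d, g}
Event 2 (add w): added. Set: {1, d, g, w}
Event 3 (add 0): added. Set: {0, 1, d, g, w}
Event 4 (add d): already present, no change. Set: {0, 1, d, g, w}
Event 5 (remove 0): removed. Set: {1, d, g, w}
Event 6 (remove g): removed. Set: {1, d, w}

Final set: {1, d, w} (size 3)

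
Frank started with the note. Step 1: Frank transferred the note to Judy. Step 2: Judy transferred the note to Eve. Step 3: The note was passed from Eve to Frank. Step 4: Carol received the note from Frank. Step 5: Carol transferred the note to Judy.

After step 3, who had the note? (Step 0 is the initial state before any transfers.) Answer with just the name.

Answer: Frank

Derivation:
Tracking the note holder through step 3:
After step 0 (start): Frank
After step 1: Judy
After step 2: Eve
After step 3: Frank

At step 3, the holder is Frank.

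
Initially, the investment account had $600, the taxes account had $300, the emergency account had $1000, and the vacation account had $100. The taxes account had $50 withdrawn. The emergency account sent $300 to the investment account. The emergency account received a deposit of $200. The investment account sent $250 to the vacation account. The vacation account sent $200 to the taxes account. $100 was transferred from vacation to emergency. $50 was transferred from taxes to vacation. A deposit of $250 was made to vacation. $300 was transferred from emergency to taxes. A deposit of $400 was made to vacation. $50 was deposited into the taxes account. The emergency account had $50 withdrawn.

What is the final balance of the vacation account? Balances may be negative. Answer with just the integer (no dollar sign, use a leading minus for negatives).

Tracking account balances step by step:
Start: investment=600, taxes=300, emergency=1000, vacation=100
Event 1 (withdraw 50 from taxes): taxes: 300 - 50 = 250. Balances: investment=600, taxes=250, emergency=1000, vacation=100
Event 2 (transfer 300 emergency -> investment): emergency: 1000 - 300 = 700, investment: 600 + 300 = 900. Balances: investment=900, taxes=250, emergency=700, vacation=100
Event 3 (deposit 200 to emergency): emergency: 700 + 200 = 900. Balances: investment=900, taxes=250, emergency=900, vacation=100
Event 4 (transfer 250 investment -> vacation): investment: 900 - 250 = 650, vacation: 100 + 250 = 350. Balances: investment=650, taxes=250, emergency=900, vacation=350
Event 5 (transfer 200 vacation -> taxes): vacation: 350 - 200 = 150, taxes: 250 + 200 = 450. Balances: investment=650, taxes=450, emergency=900, vacation=150
Event 6 (transfer 100 vacation -> emergency): vacation: 150 - 100 = 50, emergency: 900 + 100 = 1000. Balances: investment=650, taxes=450, emergency=1000, vacation=50
Event 7 (transfer 50 taxes -> vacation): taxes: 450 - 50 = 400, vacation: 50 + 50 = 100. Balances: investment=650, taxes=400, emergency=1000, vacation=100
Event 8 (deposit 250 to vacation): vacation: 100 + 250 = 350. Balances: investment=650, taxes=400, emergency=1000, vacation=350
Event 9 (transfer 300 emergency -> taxes): emergency: 1000 - 300 = 700, taxes: 400 + 300 = 700. Balances: investment=650, taxes=700, emergency=700, vacation=350
Event 10 (deposit 400 to vacation): vacation: 350 + 400 = 750. Balances: investment=650, taxes=700, emergency=700, vacation=750
Event 11 (deposit 50 to taxes): taxes: 700 + 50 = 750. Balances: investment=650, taxes=750, emergency=700, vacation=750
Event 12 (withdraw 50 from emergency): emergency: 700 - 50 = 650. Balances: investment=650, taxes=750, emergency=650, vacation=750

Final balance of vacation: 750

Answer: 750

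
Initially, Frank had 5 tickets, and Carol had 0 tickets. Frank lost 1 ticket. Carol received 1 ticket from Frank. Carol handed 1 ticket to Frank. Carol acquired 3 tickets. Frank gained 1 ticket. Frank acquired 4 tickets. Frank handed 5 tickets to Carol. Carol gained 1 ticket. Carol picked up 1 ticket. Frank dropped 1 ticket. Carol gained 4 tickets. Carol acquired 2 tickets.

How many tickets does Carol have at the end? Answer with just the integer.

Answer: 16

Derivation:
Tracking counts step by step:
Start: Frank=5, Carol=0
Event 1 (Frank -1): Frank: 5 -> 4. State: Frank=4, Carol=0
Event 2 (Frank -> Carol, 1): Frank: 4 -> 3, Carol: 0 -> 1. State: Frank=3, Carol=1
Event 3 (Carol -> Frank, 1): Carol: 1 -> 0, Frank: 3 -> 4. State: Frank=4, Carol=0
Event 4 (Carol +3): Carol: 0 -> 3. State: Frank=4, Carol=3
Event 5 (Frank +1): Frank: 4 -> 5. State: Frank=5, Carol=3
Event 6 (Frank +4): Frank: 5 -> 9. State: Frank=9, Carol=3
Event 7 (Frank -> Carol, 5): Frank: 9 -> 4, Carol: 3 -> 8. State: Frank=4, Carol=8
Event 8 (Carol +1): Carol: 8 -> 9. State: Frank=4, Carol=9
Event 9 (Carol +1): Carol: 9 -> 10. State: Frank=4, Carol=10
Event 10 (Frank -1): Frank: 4 -> 3. State: Frank=3, Carol=10
Event 11 (Carol +4): Carol: 10 -> 14. State: Frank=3, Carol=14
Event 12 (Carol +2): Carol: 14 -> 16. State: Frank=3, Carol=16

Carol's final count: 16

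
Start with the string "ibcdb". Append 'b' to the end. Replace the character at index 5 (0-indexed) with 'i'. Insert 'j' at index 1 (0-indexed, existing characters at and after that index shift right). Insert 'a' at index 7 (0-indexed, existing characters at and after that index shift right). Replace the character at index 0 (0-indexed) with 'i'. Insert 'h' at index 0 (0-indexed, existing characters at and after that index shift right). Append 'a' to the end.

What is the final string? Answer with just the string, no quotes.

Answer: hijbcdbiaa

Derivation:
Applying each edit step by step:
Start: "ibcdb"
Op 1 (append 'b'): "ibcdb" -> "ibcdbb"
Op 2 (replace idx 5: 'b' -> 'i'): "ibcdbb" -> "ibcdbi"
Op 3 (insert 'j' at idx 1): "ibcdbi" -> "ijbcdbi"
Op 4 (insert 'a' at idx 7): "ijbcdbi" -> "ijbcdbia"
Op 5 (replace idx 0: 'i' -> 'i'): "ijbcdbia" -> "ijbcdbia"
Op 6 (insert 'h' at idx 0): "ijbcdbia" -> "hijbcdbia"
Op 7 (append 'a'): "hijbcdbia" -> "hijbcdbiaa"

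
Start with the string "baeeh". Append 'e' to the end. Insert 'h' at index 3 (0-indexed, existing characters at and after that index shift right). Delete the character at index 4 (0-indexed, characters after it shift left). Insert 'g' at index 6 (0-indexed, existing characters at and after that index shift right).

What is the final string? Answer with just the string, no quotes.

Answer: baehheg

Derivation:
Applying each edit step by step:
Start: "baeeh"
Op 1 (append 'e'): "baeeh" -> "baeehe"
Op 2 (insert 'h' at idx 3): "baeehe" -> "baehehe"
Op 3 (delete idx 4 = 'e'): "baehehe" -> "baehhe"
Op 4 (insert 'g' at idx 6): "baehhe" -> "baehheg"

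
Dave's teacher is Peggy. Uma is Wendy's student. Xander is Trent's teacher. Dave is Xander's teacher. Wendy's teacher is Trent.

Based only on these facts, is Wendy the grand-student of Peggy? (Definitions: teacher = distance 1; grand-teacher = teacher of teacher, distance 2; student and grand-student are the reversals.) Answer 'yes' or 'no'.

Reconstructing the teacher chain from the given facts:
  Peggy -> Dave -> Xander -> Trent -> Wendy -> Uma
(each arrow means 'teacher of the next')
Positions in the chain (0 = top):
  position of Peggy: 0
  position of Dave: 1
  position of Xander: 2
  position of Trent: 3
  position of Wendy: 4
  position of Uma: 5

Wendy is at position 4, Peggy is at position 0; signed distance (j - i) = -4.
'grand-student' requires j - i = -2. Actual distance is -4, so the relation does NOT hold.

Answer: no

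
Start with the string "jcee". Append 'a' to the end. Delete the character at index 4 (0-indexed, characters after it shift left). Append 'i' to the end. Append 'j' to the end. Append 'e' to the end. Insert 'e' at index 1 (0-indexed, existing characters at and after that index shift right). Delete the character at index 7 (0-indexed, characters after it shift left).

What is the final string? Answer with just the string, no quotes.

Applying each edit step by step:
Start: "jcee"
Op 1 (append 'a'): "jcee" -> "jceea"
Op 2 (delete idx 4 = 'a'): "jceea" -> "jcee"
Op 3 (append 'i'): "jcee" -> "jceei"
Op 4 (append 'j'): "jceei" -> "jceeij"
Op 5 (append 'e'): "jceeij" -> "jceeije"
Op 6 (insert 'e' at idx 1): "jceeije" -> "jeceeije"
Op 7 (delete idx 7 = 'e'): "jeceeije" -> "jeceeij"

Answer: jeceeij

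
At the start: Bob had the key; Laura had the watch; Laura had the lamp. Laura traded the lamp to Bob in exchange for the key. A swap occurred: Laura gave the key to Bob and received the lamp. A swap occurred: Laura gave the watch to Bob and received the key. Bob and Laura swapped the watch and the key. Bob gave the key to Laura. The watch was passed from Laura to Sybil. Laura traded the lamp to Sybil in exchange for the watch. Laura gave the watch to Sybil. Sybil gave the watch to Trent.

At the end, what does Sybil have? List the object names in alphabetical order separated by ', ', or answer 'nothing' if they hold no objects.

Answer: lamp

Derivation:
Tracking all object holders:
Start: key:Bob, watch:Laura, lamp:Laura
Event 1 (swap lamp<->key: now lamp:Bob, key:Laura). State: key:Laura, watch:Laura, lamp:Bob
Event 2 (swap key<->lamp: now key:Bob, lamp:Laura). State: key:Bob, watch:Laura, lamp:Laura
Event 3 (swap watch<->key: now watch:Bob, key:Laura). State: key:Laura, watch:Bob, lamp:Laura
Event 4 (swap watch<->key: now watch:Laura, key:Bob). State: key:Bob, watch:Laura, lamp:Laura
Event 5 (give key: Bob -> Laura). State: key:Laura, watch:Laura, lamp:Laura
Event 6 (give watch: Laura -> Sybil). State: key:Laura, watch:Sybil, lamp:Laura
Event 7 (swap lamp<->watch: now lamp:Sybil, watch:Laura). State: key:Laura, watch:Laura, lamp:Sybil
Event 8 (give watch: Laura -> Sybil). State: key:Laura, watch:Sybil, lamp:Sybil
Event 9 (give watch: Sybil -> Trent). State: key:Laura, watch:Trent, lamp:Sybil

Final state: key:Laura, watch:Trent, lamp:Sybil
Sybil holds: lamp.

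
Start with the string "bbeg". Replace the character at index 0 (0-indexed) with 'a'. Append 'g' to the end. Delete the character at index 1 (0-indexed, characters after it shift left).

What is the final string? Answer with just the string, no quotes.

Answer: aegg

Derivation:
Applying each edit step by step:
Start: "bbeg"
Op 1 (replace idx 0: 'b' -> 'a'): "bbeg" -> "abeg"
Op 2 (append 'g'): "abeg" -> "abegg"
Op 3 (delete idx 1 = 'b'): "abegg" -> "aegg"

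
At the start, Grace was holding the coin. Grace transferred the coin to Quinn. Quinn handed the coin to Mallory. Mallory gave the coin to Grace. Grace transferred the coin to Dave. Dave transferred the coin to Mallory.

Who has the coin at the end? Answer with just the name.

Answer: Mallory

Derivation:
Tracking the coin through each event:
Start: Grace has the coin.
After event 1: Quinn has the coin.
After event 2: Mallory has the coin.
After event 3: Grace has the coin.
After event 4: Dave has the coin.
After event 5: Mallory has the coin.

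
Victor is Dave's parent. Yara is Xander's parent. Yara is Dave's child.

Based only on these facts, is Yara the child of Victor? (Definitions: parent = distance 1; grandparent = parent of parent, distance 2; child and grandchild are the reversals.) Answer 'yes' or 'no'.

Reconstructing the parent chain from the given facts:
  Victor -> Dave -> Yara -> Xander
(each arrow means 'parent of the next')
Positions in the chain (0 = top):
  position of Victor: 0
  position of Dave: 1
  position of Yara: 2
  position of Xander: 3

Yara is at position 2, Victor is at position 0; signed distance (j - i) = -2.
'child' requires j - i = -1. Actual distance is -2, so the relation does NOT hold.

Answer: no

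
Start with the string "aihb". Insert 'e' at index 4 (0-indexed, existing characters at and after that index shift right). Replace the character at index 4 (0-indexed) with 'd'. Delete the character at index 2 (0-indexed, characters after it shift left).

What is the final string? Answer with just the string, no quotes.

Applying each edit step by step:
Start: "aihb"
Op 1 (insert 'e' at idx 4): "aihb" -> "aihbe"
Op 2 (replace idx 4: 'e' -> 'd'): "aihbe" -> "aihbd"
Op 3 (delete idx 2 = 'h'): "aihbd" -> "aibd"

Answer: aibd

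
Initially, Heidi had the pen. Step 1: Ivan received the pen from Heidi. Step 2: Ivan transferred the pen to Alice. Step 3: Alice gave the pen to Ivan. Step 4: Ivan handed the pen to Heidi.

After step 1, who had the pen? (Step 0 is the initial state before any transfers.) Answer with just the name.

Answer: Ivan

Derivation:
Tracking the pen holder through step 1:
After step 0 (start): Heidi
After step 1: Ivan

At step 1, the holder is Ivan.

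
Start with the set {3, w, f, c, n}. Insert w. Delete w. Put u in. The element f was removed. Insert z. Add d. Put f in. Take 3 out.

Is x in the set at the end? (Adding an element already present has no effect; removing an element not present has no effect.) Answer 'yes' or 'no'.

Answer: no

Derivation:
Tracking the set through each operation:
Start: {3, c, f, n, w}
Event 1 (add w): already present, no change. Set: {3, c, f, n, w}
Event 2 (remove w): removed. Set: {3, c, f, n}
Event 3 (add u): added. Set: {3, c, f, n, u}
Event 4 (remove f): removed. Set: {3, c, n, u}
Event 5 (add z): added. Set: {3, c, n, u, z}
Event 6 (add d): added. Set: {3, c, d, n, u, z}
Event 7 (add f): added. Set: {3, c, d, f, n, u, z}
Event 8 (remove 3): removed. Set: {c, d, f, n, u, z}

Final set: {c, d, f, n, u, z} (size 6)
x is NOT in the final set.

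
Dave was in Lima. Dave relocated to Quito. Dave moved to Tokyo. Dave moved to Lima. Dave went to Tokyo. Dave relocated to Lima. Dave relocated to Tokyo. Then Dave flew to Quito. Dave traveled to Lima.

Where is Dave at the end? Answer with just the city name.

Tracking Dave's location:
Start: Dave is in Lima.
After move 1: Lima -> Quito. Dave is in Quito.
After move 2: Quito -> Tokyo. Dave is in Tokyo.
After move 3: Tokyo -> Lima. Dave is in Lima.
After move 4: Lima -> Tokyo. Dave is in Tokyo.
After move 5: Tokyo -> Lima. Dave is in Lima.
After move 6: Lima -> Tokyo. Dave is in Tokyo.
After move 7: Tokyo -> Quito. Dave is in Quito.
After move 8: Quito -> Lima. Dave is in Lima.

Answer: Lima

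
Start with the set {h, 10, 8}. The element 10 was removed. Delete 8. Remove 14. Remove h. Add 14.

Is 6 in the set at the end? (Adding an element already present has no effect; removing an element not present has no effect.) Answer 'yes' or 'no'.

Tracking the set through each operation:
Start: {10, 8, h}
Event 1 (remove 10): removed. Set: {8, h}
Event 2 (remove 8): removed. Set: {h}
Event 3 (remove 14): not present, no change. Set: {h}
Event 4 (remove h): removed. Set: {}
Event 5 (add 14): added. Set: {14}

Final set: {14} (size 1)
6 is NOT in the final set.

Answer: no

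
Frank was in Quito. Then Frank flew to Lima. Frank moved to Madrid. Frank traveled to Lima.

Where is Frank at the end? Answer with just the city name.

Tracking Frank's location:
Start: Frank is in Quito.
After move 1: Quito -> Lima. Frank is in Lima.
After move 2: Lima -> Madrid. Frank is in Madrid.
After move 3: Madrid -> Lima. Frank is in Lima.

Answer: Lima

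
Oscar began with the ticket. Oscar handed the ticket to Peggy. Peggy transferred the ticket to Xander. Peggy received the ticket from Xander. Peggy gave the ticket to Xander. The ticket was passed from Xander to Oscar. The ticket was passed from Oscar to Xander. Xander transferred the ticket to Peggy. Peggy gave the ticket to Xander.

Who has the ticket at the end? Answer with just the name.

Answer: Xander

Derivation:
Tracking the ticket through each event:
Start: Oscar has the ticket.
After event 1: Peggy has the ticket.
After event 2: Xander has the ticket.
After event 3: Peggy has the ticket.
After event 4: Xander has the ticket.
After event 5: Oscar has the ticket.
After event 6: Xander has the ticket.
After event 7: Peggy has the ticket.
After event 8: Xander has the ticket.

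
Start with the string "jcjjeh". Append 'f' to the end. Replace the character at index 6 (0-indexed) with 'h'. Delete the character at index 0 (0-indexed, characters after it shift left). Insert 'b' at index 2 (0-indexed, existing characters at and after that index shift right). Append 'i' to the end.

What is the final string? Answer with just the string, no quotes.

Applying each edit step by step:
Start: "jcjjeh"
Op 1 (append 'f'): "jcjjeh" -> "jcjjehf"
Op 2 (replace idx 6: 'f' -> 'h'): "jcjjehf" -> "jcjjehh"
Op 3 (delete idx 0 = 'j'): "jcjjehh" -> "cjjehh"
Op 4 (insert 'b' at idx 2): "cjjehh" -> "cjbjehh"
Op 5 (append 'i'): "cjbjehh" -> "cjbjehhi"

Answer: cjbjehhi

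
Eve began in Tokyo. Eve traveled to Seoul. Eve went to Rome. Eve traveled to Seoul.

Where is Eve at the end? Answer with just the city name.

Answer: Seoul

Derivation:
Tracking Eve's location:
Start: Eve is in Tokyo.
After move 1: Tokyo -> Seoul. Eve is in Seoul.
After move 2: Seoul -> Rome. Eve is in Rome.
After move 3: Rome -> Seoul. Eve is in Seoul.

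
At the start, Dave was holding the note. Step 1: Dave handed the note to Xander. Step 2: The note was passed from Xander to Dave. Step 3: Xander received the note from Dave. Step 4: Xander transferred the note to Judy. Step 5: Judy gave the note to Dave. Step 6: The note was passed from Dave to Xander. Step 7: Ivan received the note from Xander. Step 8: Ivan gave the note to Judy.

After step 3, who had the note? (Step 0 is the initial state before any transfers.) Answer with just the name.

Tracking the note holder through step 3:
After step 0 (start): Dave
After step 1: Xander
After step 2: Dave
After step 3: Xander

At step 3, the holder is Xander.

Answer: Xander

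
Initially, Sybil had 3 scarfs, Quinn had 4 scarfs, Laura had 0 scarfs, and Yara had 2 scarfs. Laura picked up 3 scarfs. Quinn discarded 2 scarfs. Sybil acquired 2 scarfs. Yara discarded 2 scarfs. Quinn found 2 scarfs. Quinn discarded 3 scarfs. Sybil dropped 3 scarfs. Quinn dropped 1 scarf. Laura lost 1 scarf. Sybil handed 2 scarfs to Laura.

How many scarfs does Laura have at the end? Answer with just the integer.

Tracking counts step by step:
Start: Sybil=3, Quinn=4, Laura=0, Yara=2
Event 1 (Laura +3): Laura: 0 -> 3. State: Sybil=3, Quinn=4, Laura=3, Yara=2
Event 2 (Quinn -2): Quinn: 4 -> 2. State: Sybil=3, Quinn=2, Laura=3, Yara=2
Event 3 (Sybil +2): Sybil: 3 -> 5. State: Sybil=5, Quinn=2, Laura=3, Yara=2
Event 4 (Yara -2): Yara: 2 -> 0. State: Sybil=5, Quinn=2, Laura=3, Yara=0
Event 5 (Quinn +2): Quinn: 2 -> 4. State: Sybil=5, Quinn=4, Laura=3, Yara=0
Event 6 (Quinn -3): Quinn: 4 -> 1. State: Sybil=5, Quinn=1, Laura=3, Yara=0
Event 7 (Sybil -3): Sybil: 5 -> 2. State: Sybil=2, Quinn=1, Laura=3, Yara=0
Event 8 (Quinn -1): Quinn: 1 -> 0. State: Sybil=2, Quinn=0, Laura=3, Yara=0
Event 9 (Laura -1): Laura: 3 -> 2. State: Sybil=2, Quinn=0, Laura=2, Yara=0
Event 10 (Sybil -> Laura, 2): Sybil: 2 -> 0, Laura: 2 -> 4. State: Sybil=0, Quinn=0, Laura=4, Yara=0

Laura's final count: 4

Answer: 4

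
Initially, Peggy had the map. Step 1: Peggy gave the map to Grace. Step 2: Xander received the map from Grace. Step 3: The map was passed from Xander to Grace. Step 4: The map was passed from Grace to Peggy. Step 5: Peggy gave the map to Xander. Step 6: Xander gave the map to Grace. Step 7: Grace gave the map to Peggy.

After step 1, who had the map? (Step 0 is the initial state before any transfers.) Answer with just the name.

Tracking the map holder through step 1:
After step 0 (start): Peggy
After step 1: Grace

At step 1, the holder is Grace.

Answer: Grace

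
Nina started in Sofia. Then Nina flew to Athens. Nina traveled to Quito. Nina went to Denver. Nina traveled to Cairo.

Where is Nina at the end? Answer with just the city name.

Answer: Cairo

Derivation:
Tracking Nina's location:
Start: Nina is in Sofia.
After move 1: Sofia -> Athens. Nina is in Athens.
After move 2: Athens -> Quito. Nina is in Quito.
After move 3: Quito -> Denver. Nina is in Denver.
After move 4: Denver -> Cairo. Nina is in Cairo.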